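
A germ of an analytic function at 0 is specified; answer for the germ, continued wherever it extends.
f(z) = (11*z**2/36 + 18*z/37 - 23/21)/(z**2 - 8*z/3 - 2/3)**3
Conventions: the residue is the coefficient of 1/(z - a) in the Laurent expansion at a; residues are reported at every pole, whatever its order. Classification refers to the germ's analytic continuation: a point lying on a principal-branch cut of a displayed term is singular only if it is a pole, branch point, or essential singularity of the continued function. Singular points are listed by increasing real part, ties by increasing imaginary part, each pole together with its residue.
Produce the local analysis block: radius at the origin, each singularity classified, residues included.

Denominator factor (z**2 - 8*z/3 - 2/3)^3: discriminant 88/9, real irrational roots 4/3 + (1/3)*sqrt(22) and 4/3 - (1/3)*sqrt(22); poles of order 3, moduli 4/3 + (1/3)*sqrt(22) and -4/3 + (1/3)*sqrt(22).
The radius of convergence is the smallest modulus among the singular points: -4/3 + (1/3)*sqrt(22).
The factor z**2 - 8*z/3 - 2/3 splits as (z - a)(z - a') with a = 4/3 - (1/3)*sqrt(22), a' = 4/3 + (1/3)*sqrt(22). At the order-3 pole a set g(z) = (z - a)^3*f(z) = [11*z**2/36 + 18*z/37 - 23/21] / (z - a')^3.
Order-3 pole: residue = g''(a)/2; g''(4/3 - (1/3)*sqrt(22)) = (57531/44125312)*sqrt(22), so the residue is (57531/88250624)*sqrt(22).
The factor z**2 - 8*z/3 - 2/3 splits as (z - a)(z - a') with a = 4/3 + (1/3)*sqrt(22), a' = 4/3 - (1/3)*sqrt(22). At the order-3 pole a set g(z) = (z - a)^3*f(z) = [11*z**2/36 + 18*z/37 - 23/21] / (z - a')^3.
Order-3 pole: residue = g''(a)/2; g''(4/3 + (1/3)*sqrt(22)) = -(57531/44125312)*sqrt(22), so the residue is -(57531/88250624)*sqrt(22).
List the singular points by increasing real part (a conjugate pair: the negative imaginary part first).

Radius of convergence at 0: -4/3 + (1/3)*sqrt(22).
At 4/3 - (1/3)*sqrt(22): a pole of order 3; residue (57531/88250624)*sqrt(22).
At 4/3 + (1/3)*sqrt(22): a pole of order 3; residue -(57531/88250624)*sqrt(22).


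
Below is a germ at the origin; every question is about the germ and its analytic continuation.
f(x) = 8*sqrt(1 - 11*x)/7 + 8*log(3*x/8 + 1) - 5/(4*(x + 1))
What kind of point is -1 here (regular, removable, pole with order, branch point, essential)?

The denominator factor x + 1 vanishes at -1 and appears to the power 1; the numerator there equals -5/4, nonzero, and no other factor vanishes.
The branch terms are analytic at this point.
Hence a pole whose order is the multiplicity, 1.

The point is a pole of order 1.


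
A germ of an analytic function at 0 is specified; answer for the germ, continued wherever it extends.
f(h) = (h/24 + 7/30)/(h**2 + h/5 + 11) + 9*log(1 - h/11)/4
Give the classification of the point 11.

The point is a logarithmic branch point.

The term (9/4)*log(1 - h/(11)) has argument 1 - 11/(11) = 0 at 11: a logarithmic (infinitely-sheeted) branch point; the remaining terms are analytic or single-valued there.


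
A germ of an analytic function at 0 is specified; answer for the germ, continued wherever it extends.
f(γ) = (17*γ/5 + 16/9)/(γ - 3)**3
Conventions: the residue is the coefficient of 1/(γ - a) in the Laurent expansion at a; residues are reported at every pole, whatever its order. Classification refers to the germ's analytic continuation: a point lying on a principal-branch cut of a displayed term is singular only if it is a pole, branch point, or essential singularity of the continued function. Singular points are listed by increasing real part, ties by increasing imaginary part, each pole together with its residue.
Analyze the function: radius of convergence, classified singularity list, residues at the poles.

Denominator factor (γ - 3)^3: pole of order 3 at 3, modulus 3.
The radius of convergence is the smallest modulus among the singular points: 3.
At the order-3 pole 3 set g(γ) = (γ - (3))^3*f(γ) = 17*γ/5 + 16/9.
Order-3 pole: residue = g''(a)/2; g''(3) = 0, so the residue is 0.

Radius of convergence at 0: 3.
At 3: a pole of order 3; residue 0.


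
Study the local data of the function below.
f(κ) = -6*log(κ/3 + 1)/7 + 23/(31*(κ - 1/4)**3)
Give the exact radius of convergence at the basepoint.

Denominator factor (κ - 1/4)^3: pole of order 3 at 1/4, modulus 1/4.
Branch term (-6/7)*log(1 - κ/(-3)): its argument vanishes at κ = -3, a logarithmic branch point, modulus 3.
The radius of convergence is the smallest modulus among the singular points: 1/4.

The radius of convergence is 1/4.


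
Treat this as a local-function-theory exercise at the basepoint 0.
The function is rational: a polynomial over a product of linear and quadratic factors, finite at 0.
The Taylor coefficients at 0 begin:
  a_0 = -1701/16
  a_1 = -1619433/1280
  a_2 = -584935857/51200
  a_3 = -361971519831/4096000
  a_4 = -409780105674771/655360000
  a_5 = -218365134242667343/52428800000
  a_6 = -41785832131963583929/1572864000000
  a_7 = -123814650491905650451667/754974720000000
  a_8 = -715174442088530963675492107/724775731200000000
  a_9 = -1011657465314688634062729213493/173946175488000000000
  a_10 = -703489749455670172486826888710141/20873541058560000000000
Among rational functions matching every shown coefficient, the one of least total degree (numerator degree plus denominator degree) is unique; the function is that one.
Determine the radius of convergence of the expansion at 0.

The radius of convergence is -7/16 + (1/48)*sqrt(953).

No rational of total degree below 9 reproduces all 11 coefficients; solving the [1/8] Pade equations on them gives f(μ) = (21/2 - μ/8)/((μ**2 - 9*μ/10 + 9)*(μ**2 + 7*μ/8 - 2/9)**3), whose expansion matches every shown term.
Denominator factor (μ**2 - 9*μ/10 + 9): discriminant -3519/100, complex-conjugate roots (9/20) + ((3/20)*sqrt(391))*i and (9/20) - ((3/20)*sqrt(391))*i; poles of order 1, moduli 3 and 3.
Denominator factor (μ**2 + 7*μ/8 - 2/9)^3: discriminant 953/576, real irrational roots -7/16 + (1/48)*sqrt(953) and -7/16 - (1/48)*sqrt(953); poles of order 3, moduli -7/16 + (1/48)*sqrt(953) and 7/16 + (1/48)*sqrt(953).
The radius of convergence is the smallest modulus among the singular points: -7/16 + (1/48)*sqrt(953).


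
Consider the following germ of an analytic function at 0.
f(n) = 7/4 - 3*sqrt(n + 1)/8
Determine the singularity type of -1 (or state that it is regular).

The point is an algebraic (square-root) branch point.

The term (-3/8)*sqrt(1 - n/(-1)) has argument 1 - -1/(-1) = 0 at -1: a square-root (algebraic, two-sheeted) branch point; the remaining terms are analytic or single-valued there.


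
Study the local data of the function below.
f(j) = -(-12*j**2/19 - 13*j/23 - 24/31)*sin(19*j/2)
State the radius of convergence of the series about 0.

The radius of convergence is infinite.

The factor -sin(19*j/2) is entire and contributes no finite singular point.
The polynomial part has no poles.
No finite singular points: the Taylor series at 0 converges everywhere.


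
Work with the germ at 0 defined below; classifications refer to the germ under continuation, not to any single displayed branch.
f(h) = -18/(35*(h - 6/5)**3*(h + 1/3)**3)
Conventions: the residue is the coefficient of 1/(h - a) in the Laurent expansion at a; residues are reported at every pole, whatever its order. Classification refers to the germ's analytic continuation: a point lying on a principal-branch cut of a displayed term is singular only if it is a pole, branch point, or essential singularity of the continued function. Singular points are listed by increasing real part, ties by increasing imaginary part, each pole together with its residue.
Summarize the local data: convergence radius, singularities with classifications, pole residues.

Radius of convergence at 0: 1/3.
At -1/3: a pole of order 3; residue 16402500/45054401.
At 6/5: a pole of order 3; residue -16402500/45054401.

Denominator factor (h + 1/3)^3: pole of order 3 at -1/3, modulus 1/3.
Denominator factor (h - 6/5)^3: pole of order 3 at 6/5, modulus 6/5.
The radius of convergence is the smallest modulus among the singular points: 1/3.
At the order-3 pole -1/3 set g(h) = (h - (-1/3))^3*f(h) = -18/(35*(h - 6/5)**3).
Order-3 pole: residue = g''(a)/2; g''(-1/3) = 32805000/45054401, so the residue is 16402500/45054401.
At the order-3 pole 6/5 set g(h) = (h - (6/5))^3*f(h) = -18/(35*(h + 1/3)**3).
Order-3 pole: residue = g''(a)/2; g''(6/5) = -32805000/45054401, so the residue is -16402500/45054401.
List the singular points by increasing real part (a conjugate pair: the negative imaginary part first).


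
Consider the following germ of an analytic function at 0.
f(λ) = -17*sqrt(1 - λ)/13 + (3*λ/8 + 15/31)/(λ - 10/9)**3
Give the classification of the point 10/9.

The point is a pole of order 3.

The denominator factor λ - 10/9 vanishes at 10/9 and appears to the power 3; the numerator there equals 335/372, nonzero, and no other factor vanishes.
The branch terms are analytic at this point.
Hence a pole whose order is the multiplicity, 3.


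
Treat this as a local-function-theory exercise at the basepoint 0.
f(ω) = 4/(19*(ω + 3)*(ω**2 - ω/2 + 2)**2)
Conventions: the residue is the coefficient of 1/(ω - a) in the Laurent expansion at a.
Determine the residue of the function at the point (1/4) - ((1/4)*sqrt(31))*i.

The residue is (-8/11875) + ((13624/11411875)*sqrt(31))*i.

The factor ω**2 - ω/2 + 2 splits as (ω - a)(ω - a') with a = (1/4) - ((1/4)*sqrt(31))*i, a' = (1/4) + ((1/4)*sqrt(31))*i. At the order-2 pole a set g(ω) = (ω - a)^2*f(ω) = [4/(19*(ω + 3))] / (ω - a')^2.
Order-2 pole: residue = g'(a); g'((1/4) - ((1/4)*sqrt(31))*i) = (-8/11875) + ((13624/11411875)*sqrt(31))*i, so the residue is (-8/11875) + ((13624/11411875)*sqrt(31))*i.


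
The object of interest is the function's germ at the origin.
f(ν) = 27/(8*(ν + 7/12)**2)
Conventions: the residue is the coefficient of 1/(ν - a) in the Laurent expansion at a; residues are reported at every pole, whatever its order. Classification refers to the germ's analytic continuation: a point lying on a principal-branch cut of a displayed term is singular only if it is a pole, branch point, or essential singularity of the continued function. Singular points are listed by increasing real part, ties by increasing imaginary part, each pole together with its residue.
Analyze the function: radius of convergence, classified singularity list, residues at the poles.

Denominator factor (ν + 7/12)^2: pole of order 2 at -7/12, modulus 7/12.
The radius of convergence is the smallest modulus among the singular points: 7/12.
At the order-2 pole -7/12 set g(ν) = (ν - (-7/12))^2*f(ν) = 27/8.
Order-2 pole: residue = g'(a); g'(-7/12) = 0, so the residue is 0.

Radius of convergence at 0: 7/12.
At -7/12: a pole of order 2; residue 0.


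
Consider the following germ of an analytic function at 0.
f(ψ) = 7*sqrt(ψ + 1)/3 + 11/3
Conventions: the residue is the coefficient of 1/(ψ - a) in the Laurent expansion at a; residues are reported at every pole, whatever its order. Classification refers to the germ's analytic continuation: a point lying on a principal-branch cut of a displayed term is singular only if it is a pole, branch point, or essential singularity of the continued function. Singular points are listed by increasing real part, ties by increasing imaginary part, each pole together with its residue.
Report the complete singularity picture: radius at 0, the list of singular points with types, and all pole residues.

Radius of convergence at 0: 1.
At -1: an algebraic (square-root) branch point.

Branch term (7/3)*sqrt(1 - ψ/(-1)): its argument vanishes at ψ = -1, a square-root branch point, modulus 1.
The radius of convergence is the smallest modulus among the singular points: 1.


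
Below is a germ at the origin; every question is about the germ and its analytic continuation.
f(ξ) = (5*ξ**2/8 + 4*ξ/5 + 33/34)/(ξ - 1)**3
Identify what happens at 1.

The denominator factor ξ - 1 vanishes at 1 and appears to the power 3; the numerator there equals 1629/680, nonzero, and no other factor vanishes.
Hence a pole whose order is the multiplicity, 3.

The point is a pole of order 3.


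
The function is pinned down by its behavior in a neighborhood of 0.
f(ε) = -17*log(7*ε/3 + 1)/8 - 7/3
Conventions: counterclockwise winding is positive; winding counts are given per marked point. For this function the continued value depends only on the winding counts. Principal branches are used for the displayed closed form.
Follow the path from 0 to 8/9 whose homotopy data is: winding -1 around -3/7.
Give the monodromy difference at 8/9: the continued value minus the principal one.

Continued minus principal equals (17/4)*pi*i.

The rational part is single-valued and drops out of the difference; each branch term changes only by its own monodromy.
(-17/8)*log(1 - ε/(-3/7)): each positive loop around -3/7 adds 2*pi*i to the log, so winding -1 contributes (-17/8)*(-1)*2*pi*i = (17/4)*pi*i.
Summing the contributions at ε = 8/9 gives (17/4)*pi*i.


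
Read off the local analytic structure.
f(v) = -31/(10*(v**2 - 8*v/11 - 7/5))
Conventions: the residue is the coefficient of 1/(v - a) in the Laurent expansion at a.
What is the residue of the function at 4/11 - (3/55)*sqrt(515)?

The factor v**2 - 8*v/11 - 7/5 splits as (v - a)(v - a') with a = 4/11 - (3/55)*sqrt(515), a' = 4/11 + (3/55)*sqrt(515). At the order-1 pole a set g(v) = (v - a)*f(v) = [-31/10] / (v - a').
Simple pole: residue = g(a) at a = 4/11 - (3/55)*sqrt(515), which is (341/6180)*sqrt(515).

The residue is (341/6180)*sqrt(515).


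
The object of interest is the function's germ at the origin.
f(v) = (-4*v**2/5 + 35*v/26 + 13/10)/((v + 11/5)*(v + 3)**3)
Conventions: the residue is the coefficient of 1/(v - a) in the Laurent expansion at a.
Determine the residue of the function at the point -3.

The residue is 281/26.

At the order-3 pole -3 set g(v) = (v - (-3))^3*f(v) = (-4*v**2/5 + 35*v/26 + 13/10)/(v + 11/5).
Order-3 pole: residue = g''(a)/2; g''(-3) = 281/13, so the residue is 281/26.


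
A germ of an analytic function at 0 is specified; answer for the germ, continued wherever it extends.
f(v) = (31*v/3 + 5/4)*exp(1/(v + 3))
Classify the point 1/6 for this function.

The point is a regular point.

There is no denominator, hence no pole anywhere.
The essential point of exp(1/(v - (-3))) is -3, not 1/6.
So the germ continues analytically to 1/6.


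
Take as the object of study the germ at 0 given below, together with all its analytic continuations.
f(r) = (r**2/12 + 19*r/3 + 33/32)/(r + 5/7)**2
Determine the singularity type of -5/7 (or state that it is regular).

The point is a pole of order 2.

The denominator factor r + 5/7 vanishes at -5/7 and appears to the power 2; the numerator there equals -16229/4704, nonzero, and no other factor vanishes.
Hence a pole whose order is the multiplicity, 2.


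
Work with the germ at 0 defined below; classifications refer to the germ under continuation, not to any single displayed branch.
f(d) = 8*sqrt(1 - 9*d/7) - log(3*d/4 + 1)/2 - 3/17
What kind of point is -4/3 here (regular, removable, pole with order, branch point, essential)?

The term (-1/2)*log(1 - d/(-4/3)) has argument 1 - -4/3/(-4/3) = 0 at -4/3: a logarithmic (infinitely-sheeted) branch point; the remaining terms are analytic or single-valued there.

The point is a logarithmic branch point.


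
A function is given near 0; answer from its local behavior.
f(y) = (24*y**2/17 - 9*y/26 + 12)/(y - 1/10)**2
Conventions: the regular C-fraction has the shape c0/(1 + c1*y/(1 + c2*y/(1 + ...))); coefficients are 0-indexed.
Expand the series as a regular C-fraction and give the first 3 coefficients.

Taylor coefficients (expand at 0): a_0 = 1200, a_1 = 311550/13, a_2 = 79438200/221.
c0 = a_0 = 1200. Peel one level at a time: if S = 1 + c*y/S' with S'(0) = 1, then c is the y-coefficient of S and S' = c*y/(S - 1).
S_1 = c0/f = 1 + (-2077/104)*y + (18259641/183872)*y^2 + ...; c1 = -2077/104.
S_2 = c1*y/(S_1 - 1) = 1 + (18259641/3672136)*y + ...; c2 = 18259641/3672136.

The regular C-fraction coefficients are [1200, -2077/104, 18259641/3672136].


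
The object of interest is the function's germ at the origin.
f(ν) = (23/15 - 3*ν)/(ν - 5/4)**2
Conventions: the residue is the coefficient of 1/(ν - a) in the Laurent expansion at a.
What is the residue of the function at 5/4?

The residue is -3.

At the order-2 pole 5/4 set g(ν) = (ν - (5/4))^2*f(ν) = 23/15 - 3*ν.
Order-2 pole: residue = g'(a); g'(5/4) = -3, so the residue is -3.


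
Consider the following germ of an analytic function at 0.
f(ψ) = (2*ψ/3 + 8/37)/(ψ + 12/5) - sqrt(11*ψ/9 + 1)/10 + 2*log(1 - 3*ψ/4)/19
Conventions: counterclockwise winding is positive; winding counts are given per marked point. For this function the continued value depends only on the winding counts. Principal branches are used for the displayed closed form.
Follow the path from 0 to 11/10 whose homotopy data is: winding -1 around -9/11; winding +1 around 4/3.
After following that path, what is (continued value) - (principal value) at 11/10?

The rational part is single-valued and drops out of the difference; each branch term changes only by its own monodromy.
(-1/10)*sqrt(1 - ψ/(-9/11)): winding -1 is odd, the square root flips sign, contributing -2*(-1/10)*sqrt(1 - (11/10)/(-9/11)) = -2*(-1/10)*sqrt(211/90) = (1/150)*sqrt(2110).
(2/19)*log(1 - ψ/(4/3)): each positive loop around 4/3 adds 2*pi*i to the log, so winding +1 contributes (2/19)*(1)*2*pi*i = (4/19)*pi*i.
Summing the contributions at ψ = 11/10 gives ((1/150)*sqrt(2110)) + ((4/19)*pi)*i.

Continued minus principal equals ((1/150)*sqrt(2110)) + ((4/19)*pi)*i.


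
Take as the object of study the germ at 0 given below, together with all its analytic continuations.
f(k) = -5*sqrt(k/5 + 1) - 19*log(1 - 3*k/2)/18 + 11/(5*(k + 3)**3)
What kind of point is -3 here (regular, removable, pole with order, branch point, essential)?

The denominator factor k + 3 vanishes at -3 and appears to the power 3; the numerator there equals 11/5, nonzero, and no other factor vanishes.
The branch terms are analytic at this point.
Hence a pole whose order is the multiplicity, 3.

The point is a pole of order 3.


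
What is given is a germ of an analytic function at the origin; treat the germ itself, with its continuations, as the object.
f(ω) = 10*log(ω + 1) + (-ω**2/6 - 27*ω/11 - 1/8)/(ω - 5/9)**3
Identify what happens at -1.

The point is a logarithmic branch point.

The term (10)*log(1 - ω/(-1)) has argument 1 - -1/(-1) = 0 at -1: a logarithmic (infinitely-sheeted) branch point; the remaining terms are analytic or single-valued there.


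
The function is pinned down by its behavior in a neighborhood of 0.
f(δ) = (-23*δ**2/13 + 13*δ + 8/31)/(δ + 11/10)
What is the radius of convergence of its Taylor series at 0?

The radius of convergence is 11/10.

Denominator factor (δ + 11/10): pole of order 1 at -11/10, modulus 11/10.
The radius of convergence is the smallest modulus among the singular points: 11/10.


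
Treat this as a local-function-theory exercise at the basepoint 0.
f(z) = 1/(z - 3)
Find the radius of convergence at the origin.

The radius of convergence is 3.

Denominator factor (z - 3): pole of order 1 at 3, modulus 3.
The radius of convergence is the smallest modulus among the singular points: 3.


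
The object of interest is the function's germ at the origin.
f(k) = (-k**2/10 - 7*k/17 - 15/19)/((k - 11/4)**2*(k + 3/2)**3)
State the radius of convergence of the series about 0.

The radius of convergence is 3/2.

Denominator factor (k + 3/2)^3: pole of order 3 at -3/2, modulus 3/2.
Denominator factor (k - 11/4)^2: pole of order 2 at 11/4, modulus 11/4.
The radius of convergence is the smallest modulus among the singular points: 3/2.


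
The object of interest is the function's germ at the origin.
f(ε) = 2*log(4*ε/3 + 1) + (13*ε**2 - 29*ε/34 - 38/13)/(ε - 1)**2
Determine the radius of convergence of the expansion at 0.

Denominator factor (ε - 1)^2: pole of order 2 at 1, modulus 1.
Branch term (2)*log(1 - ε/(-3/4)): its argument vanishes at ε = -3/4, a logarithmic branch point, modulus 3/4.
The radius of convergence is the smallest modulus among the singular points: 3/4.

The radius of convergence is 3/4.


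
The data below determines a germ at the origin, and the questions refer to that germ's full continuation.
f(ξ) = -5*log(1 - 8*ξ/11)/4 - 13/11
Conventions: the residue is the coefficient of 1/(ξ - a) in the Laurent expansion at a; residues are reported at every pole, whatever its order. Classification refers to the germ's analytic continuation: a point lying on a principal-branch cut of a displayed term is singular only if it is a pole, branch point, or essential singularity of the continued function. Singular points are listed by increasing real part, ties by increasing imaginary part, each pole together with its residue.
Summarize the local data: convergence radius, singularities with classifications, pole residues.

Branch term (-5/4)*log(1 - ξ/(11/8)): its argument vanishes at ξ = 11/8, a logarithmic branch point, modulus 11/8.
The radius of convergence is the smallest modulus among the singular points: 11/8.

Radius of convergence at 0: 11/8.
At 11/8: a logarithmic branch point.


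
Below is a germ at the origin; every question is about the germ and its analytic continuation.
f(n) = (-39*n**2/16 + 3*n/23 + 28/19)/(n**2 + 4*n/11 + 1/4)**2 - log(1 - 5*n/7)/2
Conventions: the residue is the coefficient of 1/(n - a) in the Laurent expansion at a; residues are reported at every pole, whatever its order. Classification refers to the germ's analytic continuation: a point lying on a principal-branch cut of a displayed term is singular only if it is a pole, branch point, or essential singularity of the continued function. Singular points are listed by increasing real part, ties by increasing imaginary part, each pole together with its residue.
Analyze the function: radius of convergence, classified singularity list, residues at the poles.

Denominator factor (n**2 + 4*n/11 + 1/4)^2: discriminant -105/121, complex-conjugate roots (-2/11) + ((1/22)*sqrt(105))*i and (-2/11) - ((1/22)*sqrt(105))*i; poles of order 2, moduli 1/2 and 1/2.
Branch term (-1/2)*log(1 - n/(7/5)): its argument vanishes at n = 7/5, a logarithmic branch point, modulus 7/5.
The radius of convergence is the smallest modulus among the singular points: 1/2.
The branch term is analytic at (-2/11) - ((1/22)*sqrt(105))*i and contributes nothing to the residue; only the rational part matters.
The factor n**2 + 4*n/11 + 1/4 splits as (n - a)(n - a') with a = (-2/11) - ((1/22)*sqrt(105))*i, a' = (-2/11) + ((1/22)*sqrt(105))*i. At the order-2 pole a set g(n) = (n - a)^2*(rational part) = [-39*n**2/16 + 3*n/23 + 28/19] / (n - a')^2.
Order-2 pole: residue = g'(a); g'((-2/11) - ((1/22)*sqrt(105))*i) = ((31291447/154173600)*sqrt(105))*i, so the residue is ((31291447/154173600)*sqrt(105))*i.
The branch term is analytic at (-2/11) + ((1/22)*sqrt(105))*i and contributes nothing to the residue; only the rational part matters.
The factor n**2 + 4*n/11 + 1/4 splits as (n - a)(n - a') with a = (-2/11) + ((1/22)*sqrt(105))*i, a' = (-2/11) - ((1/22)*sqrt(105))*i. At the order-2 pole a set g(n) = (n - a)^2*(rational part) = [-39*n**2/16 + 3*n/23 + 28/19] / (n - a')^2.
Order-2 pole: residue = g'(a); g'((-2/11) + ((1/22)*sqrt(105))*i) = -((31291447/154173600)*sqrt(105))*i, so the residue is -((31291447/154173600)*sqrt(105))*i.
List the singular points by increasing real part (a conjugate pair: the negative imaginary part first).

Radius of convergence at 0: 1/2.
At (-2/11) - ((1/22)*sqrt(105))*i: a pole of order 2; residue ((31291447/154173600)*sqrt(105))*i.
At (-2/11) + ((1/22)*sqrt(105))*i: a pole of order 2; residue -((31291447/154173600)*sqrt(105))*i.
At 7/5: a logarithmic branch point.


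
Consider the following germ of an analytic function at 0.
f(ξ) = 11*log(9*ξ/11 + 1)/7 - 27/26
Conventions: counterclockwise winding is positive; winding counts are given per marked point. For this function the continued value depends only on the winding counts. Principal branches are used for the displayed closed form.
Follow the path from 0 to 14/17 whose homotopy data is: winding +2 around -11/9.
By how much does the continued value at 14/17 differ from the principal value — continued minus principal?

Continued minus principal equals (44/7)*pi*i.

The rational part is single-valued and drops out of the difference; each branch term changes only by its own monodromy.
(11/7)*log(1 - ξ/(-11/9)): each positive loop around -11/9 adds 2*pi*i to the log, so winding +2 contributes (11/7)*(2)*2*pi*i = (44/7)*pi*i.
Summing the contributions at ξ = 14/17 gives (44/7)*pi*i.


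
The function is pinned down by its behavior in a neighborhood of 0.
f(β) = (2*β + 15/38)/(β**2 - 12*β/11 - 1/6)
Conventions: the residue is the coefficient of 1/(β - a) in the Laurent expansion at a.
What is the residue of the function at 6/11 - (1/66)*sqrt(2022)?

The factor β**2 - 12*β/11 - 1/6 splits as (β - a)(β - a') with a = 6/11 - (1/66)*sqrt(2022), a' = 6/11 + (1/66)*sqrt(2022). At the order-1 pole a set g(β) = (β - a)*f(β) = [2*β + 15/38] / (β - a').
Simple pole: residue = g(a) at a = 6/11 - (1/66)*sqrt(2022), which is 1 - (621/25612)*sqrt(2022).

The residue is 1 - (621/25612)*sqrt(2022).


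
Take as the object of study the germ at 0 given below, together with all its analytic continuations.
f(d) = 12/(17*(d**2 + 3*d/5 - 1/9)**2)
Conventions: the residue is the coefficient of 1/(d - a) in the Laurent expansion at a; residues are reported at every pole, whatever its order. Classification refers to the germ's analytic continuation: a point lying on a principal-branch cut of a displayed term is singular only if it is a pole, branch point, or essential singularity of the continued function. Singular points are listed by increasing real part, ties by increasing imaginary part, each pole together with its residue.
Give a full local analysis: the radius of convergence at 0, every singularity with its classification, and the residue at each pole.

Denominator factor (d**2 + 3*d/5 - 1/9)^2: discriminant 181/225, real irrational roots -3/10 + (1/30)*sqrt(181) and -3/10 - (1/30)*sqrt(181); poles of order 2, moduli -3/10 + (1/30)*sqrt(181) and 3/10 + (1/30)*sqrt(181).
The radius of convergence is the smallest modulus among the singular points: -3/10 + (1/30)*sqrt(181).
The factor d**2 + 3*d/5 - 1/9 splits as (d - a)(d - a') with a = -3/10 - (1/30)*sqrt(181), a' = -3/10 + (1/30)*sqrt(181). At the order-2 pole a set g(d) = (d - a)^2*f(d) = [12/17] / (d - a')^2.
Order-2 pole: residue = g'(a); g'(-3/10 - (1/30)*sqrt(181)) = (81000/556937)*sqrt(181), so the residue is (81000/556937)*sqrt(181).
The factor d**2 + 3*d/5 - 1/9 splits as (d - a)(d - a') with a = -3/10 + (1/30)*sqrt(181), a' = -3/10 - (1/30)*sqrt(181). At the order-2 pole a set g(d) = (d - a)^2*f(d) = [12/17] / (d - a')^2.
Order-2 pole: residue = g'(a); g'(-3/10 + (1/30)*sqrt(181)) = -(81000/556937)*sqrt(181), so the residue is -(81000/556937)*sqrt(181).
List the singular points by increasing real part (a conjugate pair: the negative imaginary part first).

Radius of convergence at 0: -3/10 + (1/30)*sqrt(181).
At -3/10 - (1/30)*sqrt(181): a pole of order 2; residue (81000/556937)*sqrt(181).
At -3/10 + (1/30)*sqrt(181): a pole of order 2; residue -(81000/556937)*sqrt(181).


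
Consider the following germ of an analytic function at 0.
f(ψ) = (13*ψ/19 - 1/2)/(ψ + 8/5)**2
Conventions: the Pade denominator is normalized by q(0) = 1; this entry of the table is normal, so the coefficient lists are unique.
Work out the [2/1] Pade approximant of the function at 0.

Taylor coefficients needed (expand at 0): a_0 = -25/128, a_1 = 4975/9728, a_2 = -87625/155648, a_3 = 156875/311296.
Write the denominator as Q(ψ) = 1 + q1*ψ. Requiring Q*f - P = O(ψ^4) with deg P <= 2 kills the coefficients of ψ^3..ψ^3 in Q*f:
  ψ^3: a_3 + q1*a_2 = 0, i.e. 156875/311296 + (-87625/155648)*q1 = 0.
Solving this linear system: q1 = 1255/1402.
The numerator is Q*f truncated at degree 2: P0 = a_0 = -25/128; P1 = a_1 + q1*a_0 = 2295225/6819328; P2 = a_2 + q1*a_1 = -11476125/109109248.

The Pade approximant has numerator coefficients [-25/128, 2295225/6819328, -11476125/109109248]; denominator coefficients [1, 1255/1402].


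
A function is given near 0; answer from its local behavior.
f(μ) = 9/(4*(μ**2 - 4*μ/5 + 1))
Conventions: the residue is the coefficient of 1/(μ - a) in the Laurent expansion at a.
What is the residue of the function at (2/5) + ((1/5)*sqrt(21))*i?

The factor μ**2 - 4*μ/5 + 1 splits as (μ - a)(μ - a') with a = (2/5) + ((1/5)*sqrt(21))*i, a' = (2/5) - ((1/5)*sqrt(21))*i. At the order-1 pole a set g(μ) = (μ - a)*f(μ) = [9/4] / (μ - a').
Simple pole: residue = g(a) at a = (2/5) + ((1/5)*sqrt(21))*i, which is -((15/56)*sqrt(21))*i.

The residue is -((15/56)*sqrt(21))*i.


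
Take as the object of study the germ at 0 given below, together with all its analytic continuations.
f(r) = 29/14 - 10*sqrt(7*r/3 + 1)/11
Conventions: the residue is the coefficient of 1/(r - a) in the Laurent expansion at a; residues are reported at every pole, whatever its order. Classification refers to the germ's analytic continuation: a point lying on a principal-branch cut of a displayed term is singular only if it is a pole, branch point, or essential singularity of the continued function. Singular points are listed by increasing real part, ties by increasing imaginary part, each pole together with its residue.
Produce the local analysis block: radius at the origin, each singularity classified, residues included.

Radius of convergence at 0: 3/7.
At -3/7: an algebraic (square-root) branch point.

Branch term (-10/11)*sqrt(1 - r/(-3/7)): its argument vanishes at r = -3/7, a square-root branch point, modulus 3/7.
The radius of convergence is the smallest modulus among the singular points: 3/7.


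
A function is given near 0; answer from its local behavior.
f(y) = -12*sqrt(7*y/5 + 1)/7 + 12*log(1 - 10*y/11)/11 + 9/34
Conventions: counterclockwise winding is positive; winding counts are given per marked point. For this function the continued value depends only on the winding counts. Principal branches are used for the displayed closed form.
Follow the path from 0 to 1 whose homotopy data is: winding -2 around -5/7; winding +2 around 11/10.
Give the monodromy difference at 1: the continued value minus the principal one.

Continued minus principal equals (48/11)*pi*i.

The rational part is single-valued and drops out of the difference; each branch term changes only by its own monodromy.
(-12/7)*sqrt(1 - y/(-5/7)): winding -2 is even, the square root returns to the same sheet, contribution 0.
(12/11)*log(1 - y/(11/10)): each positive loop around 11/10 adds 2*pi*i to the log, so winding +2 contributes (12/11)*(2)*2*pi*i = (48/11)*pi*i.
Summing the contributions at y = 1 gives (48/11)*pi*i.


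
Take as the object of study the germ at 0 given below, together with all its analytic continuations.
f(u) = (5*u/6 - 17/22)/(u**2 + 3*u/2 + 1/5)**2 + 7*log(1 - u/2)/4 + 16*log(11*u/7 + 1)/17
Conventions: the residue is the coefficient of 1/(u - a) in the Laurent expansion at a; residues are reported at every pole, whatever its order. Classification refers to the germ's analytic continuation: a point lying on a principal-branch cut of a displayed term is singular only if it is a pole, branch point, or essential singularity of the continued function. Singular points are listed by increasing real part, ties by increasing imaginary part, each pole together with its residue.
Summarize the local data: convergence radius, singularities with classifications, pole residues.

Radius of convergence at 0: 3/4 - (1/20)*sqrt(145).
At -3/4 - (1/20)*sqrt(145): a pole of order 2; residue -(1230/9251)*sqrt(145).
At -7/11: a logarithmic branch point.
At -3/4 + (1/20)*sqrt(145): a pole of order 2; residue (1230/9251)*sqrt(145).
At 2: a logarithmic branch point.

Denominator factor (u**2 + 3*u/2 + 1/5)^2: discriminant 29/20, real irrational roots -3/4 + (1/20)*sqrt(145) and -3/4 - (1/20)*sqrt(145); poles of order 2, moduli 3/4 - (1/20)*sqrt(145) and 3/4 + (1/20)*sqrt(145).
Branch term (16/17)*log(1 - u/(-7/11)): its argument vanishes at u = -7/11, a logarithmic branch point, modulus 7/11.
Branch term (7/4)*log(1 - u/(2)): its argument vanishes at u = 2, a logarithmic branch point, modulus 2.
The radius of convergence is the smallest modulus among the singular points: 3/4 - (1/20)*sqrt(145).
The branch terms are analytic at -3/4 - (1/20)*sqrt(145) and contribute nothing to the residue; only the rational part matters.
The factor u**2 + 3*u/2 + 1/5 splits as (u - a)(u - a') with a = -3/4 - (1/20)*sqrt(145), a' = -3/4 + (1/20)*sqrt(145). At the order-2 pole a set g(u) = (u - a)^2*(rational part) = [5*u/6 - 17/22] / (u - a')^2.
Order-2 pole: residue = g'(a); g'(-3/4 - (1/20)*sqrt(145)) = -(1230/9251)*sqrt(145), so the residue is -(1230/9251)*sqrt(145).
The branch terms are analytic at -3/4 + (1/20)*sqrt(145) and contribute nothing to the residue; only the rational part matters.
The factor u**2 + 3*u/2 + 1/5 splits as (u - a)(u - a') with a = -3/4 + (1/20)*sqrt(145), a' = -3/4 - (1/20)*sqrt(145). At the order-2 pole a set g(u) = (u - a)^2*(rational part) = [5*u/6 - 17/22] / (u - a')^2.
Order-2 pole: residue = g'(a); g'(-3/4 + (1/20)*sqrt(145)) = (1230/9251)*sqrt(145), so the residue is (1230/9251)*sqrt(145).
List the singular points by increasing real part (a conjugate pair: the negative imaginary part first).


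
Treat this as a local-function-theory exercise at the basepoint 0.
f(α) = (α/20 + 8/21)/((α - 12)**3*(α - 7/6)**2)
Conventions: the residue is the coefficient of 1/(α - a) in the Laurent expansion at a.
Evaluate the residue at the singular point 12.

At the order-3 pole 12 set g(α) = (α - (12))^3*f(α) = (α/20 + 8/21)/(α - 7/6)**2.
Order-3 pole: residue = g''(a)/2; g''(12) = 168696/624771875, so the residue is 84348/624771875.

The residue is 84348/624771875.


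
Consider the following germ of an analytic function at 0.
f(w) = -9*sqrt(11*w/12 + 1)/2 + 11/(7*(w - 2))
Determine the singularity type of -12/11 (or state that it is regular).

The point is an algebraic (square-root) branch point.

The term (-9/2)*sqrt(1 - w/(-12/11)) has argument 1 - -12/11/(-12/11) = 0 at -12/11: a square-root (algebraic, two-sheeted) branch point; the remaining terms are analytic or single-valued there.


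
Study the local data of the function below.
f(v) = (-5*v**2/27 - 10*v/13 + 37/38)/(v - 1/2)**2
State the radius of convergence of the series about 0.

Denominator factor (v - 1/2)^2: pole of order 2 at 1/2, modulus 1/2.
The radius of convergence is the smallest modulus among the singular points: 1/2.

The radius of convergence is 1/2.


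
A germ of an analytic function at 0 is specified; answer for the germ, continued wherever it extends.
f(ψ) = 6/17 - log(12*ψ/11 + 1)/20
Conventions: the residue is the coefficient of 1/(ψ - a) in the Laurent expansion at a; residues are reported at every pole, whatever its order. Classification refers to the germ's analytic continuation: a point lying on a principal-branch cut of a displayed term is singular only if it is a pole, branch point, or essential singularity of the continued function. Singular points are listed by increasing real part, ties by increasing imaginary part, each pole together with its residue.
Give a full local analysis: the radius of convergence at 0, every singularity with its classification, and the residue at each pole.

Branch term (-1/20)*log(1 - ψ/(-11/12)): its argument vanishes at ψ = -11/12, a logarithmic branch point, modulus 11/12.
The radius of convergence is the smallest modulus among the singular points: 11/12.

Radius of convergence at 0: 11/12.
At -11/12: a logarithmic branch point.


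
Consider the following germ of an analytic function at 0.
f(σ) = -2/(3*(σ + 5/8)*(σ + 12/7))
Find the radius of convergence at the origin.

Denominator factor (σ + 12/7): pole of order 1 at -12/7, modulus 12/7.
Denominator factor (σ + 5/8): pole of order 1 at -5/8, modulus 5/8.
The radius of convergence is the smallest modulus among the singular points: 5/8.

The radius of convergence is 5/8.


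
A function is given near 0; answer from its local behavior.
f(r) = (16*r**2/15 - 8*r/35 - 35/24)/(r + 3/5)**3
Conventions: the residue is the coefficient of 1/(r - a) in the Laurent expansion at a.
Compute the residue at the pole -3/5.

At the order-3 pole -3/5 set g(r) = (r - (-3/5))^3*f(r) = 16*r**2/15 - 8*r/35 - 35/24.
Order-3 pole: residue = g''(a)/2; g''(-3/5) = 32/15, so the residue is 16/15.

The residue is 16/15.


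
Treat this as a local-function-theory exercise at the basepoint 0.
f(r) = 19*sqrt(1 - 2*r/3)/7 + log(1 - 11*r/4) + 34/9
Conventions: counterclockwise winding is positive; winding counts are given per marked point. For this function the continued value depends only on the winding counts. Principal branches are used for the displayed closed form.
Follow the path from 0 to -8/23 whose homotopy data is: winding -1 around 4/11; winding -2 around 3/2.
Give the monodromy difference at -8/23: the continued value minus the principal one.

The rational part is single-valued and drops out of the difference; each branch term changes only by its own monodromy.
(1)*log(1 - r/(4/11)): each positive loop around 4/11 adds 2*pi*i to the log, so winding -1 contributes (1)*(-1)*2*pi*i = -(2)*pi*i.
(19/7)*sqrt(1 - r/(3/2)): winding -2 is even, the square root returns to the same sheet, contribution 0.
Summing the contributions at r = -8/23 gives -(2)*pi*i.

Continued minus principal equals -(2)*pi*i.


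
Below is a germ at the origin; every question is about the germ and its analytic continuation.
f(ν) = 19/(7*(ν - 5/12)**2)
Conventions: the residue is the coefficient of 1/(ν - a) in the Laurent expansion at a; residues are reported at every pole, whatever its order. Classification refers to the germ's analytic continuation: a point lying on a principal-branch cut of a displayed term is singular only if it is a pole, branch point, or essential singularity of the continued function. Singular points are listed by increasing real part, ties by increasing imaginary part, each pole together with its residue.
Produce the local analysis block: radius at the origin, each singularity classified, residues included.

Denominator factor (ν - 5/12)^2: pole of order 2 at 5/12, modulus 5/12.
The radius of convergence is the smallest modulus among the singular points: 5/12.
At the order-2 pole 5/12 set g(ν) = (ν - (5/12))^2*f(ν) = 19/7.
Order-2 pole: residue = g'(a); g'(5/12) = 0, so the residue is 0.

Radius of convergence at 0: 5/12.
At 5/12: a pole of order 2; residue 0.


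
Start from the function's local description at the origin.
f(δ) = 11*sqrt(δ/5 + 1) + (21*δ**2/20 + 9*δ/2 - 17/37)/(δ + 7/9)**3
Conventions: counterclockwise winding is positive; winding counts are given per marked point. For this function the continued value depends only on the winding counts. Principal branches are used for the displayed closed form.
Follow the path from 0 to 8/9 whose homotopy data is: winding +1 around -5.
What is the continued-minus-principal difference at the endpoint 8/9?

The rational part is single-valued and drops out of the difference; each branch term changes only by its own monodromy.
(11)*sqrt(1 - δ/(-5)): winding +1 is odd, the square root flips sign, contributing -2*(11)*sqrt(1 - (8/9)/(-5)) = -2*(11)*sqrt(53/45) = -(22/15)*sqrt(265).
Summing the contributions at δ = 8/9 gives -(22/15)*sqrt(265).

Continued minus principal equals -(22/15)*sqrt(265).


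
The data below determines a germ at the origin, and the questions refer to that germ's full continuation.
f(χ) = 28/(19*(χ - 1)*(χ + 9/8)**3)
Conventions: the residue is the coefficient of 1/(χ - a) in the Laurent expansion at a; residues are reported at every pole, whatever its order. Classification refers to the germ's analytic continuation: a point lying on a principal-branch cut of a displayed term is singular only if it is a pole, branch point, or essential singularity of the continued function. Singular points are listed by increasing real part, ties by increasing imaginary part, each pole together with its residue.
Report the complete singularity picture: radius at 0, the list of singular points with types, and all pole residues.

Radius of convergence at 0: 1.
At -9/8: a pole of order 3; residue -14336/93347.
At 1: a pole of order 1; residue 14336/93347.

Denominator factor (χ - 1): pole of order 1 at 1, modulus 1.
Denominator factor (χ + 9/8)^3: pole of order 3 at -9/8, modulus 9/8.
The radius of convergence is the smallest modulus among the singular points: 1.
At the order-3 pole -9/8 set g(χ) = (χ - (-9/8))^3*f(χ) = 28/(19*(χ - 1)).
Order-3 pole: residue = g''(a)/2; g''(-9/8) = -28672/93347, so the residue is -14336/93347.
At the order-1 pole 1 set g(χ) = (χ - (1))*f(χ) = 28/(19*(χ + 9/8)**3).
Simple pole: residue = g(a) at a = 1, which is 14336/93347.
List the singular points by increasing real part (a conjugate pair: the negative imaginary part first).
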